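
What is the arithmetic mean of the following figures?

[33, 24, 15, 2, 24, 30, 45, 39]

26.5

Step 1: Sum all values: 33 + 24 + 15 + 2 + 24 + 30 + 45 + 39 = 212
Step 2: Count the number of values: n = 8
Step 3: Mean = sum / n = 212 / 8 = 26.5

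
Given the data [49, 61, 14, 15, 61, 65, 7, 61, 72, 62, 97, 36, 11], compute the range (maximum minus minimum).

90

Step 1: Identify the maximum value: max = 97
Step 2: Identify the minimum value: min = 7
Step 3: Range = max - min = 97 - 7 = 90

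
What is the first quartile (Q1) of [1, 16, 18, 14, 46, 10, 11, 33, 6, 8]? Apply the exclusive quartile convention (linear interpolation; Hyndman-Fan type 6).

7.5

Step 1: Sort the data: [1, 6, 8, 10, 11, 14, 16, 18, 33, 46]
Step 2: n = 10
Step 3: Using the exclusive quartile method:
  Q1 = 7.5
  Q2 (median) = 12.5
  Q3 = 21.75
  IQR = Q3 - Q1 = 21.75 - 7.5 = 14.25
Step 4: Q1 = 7.5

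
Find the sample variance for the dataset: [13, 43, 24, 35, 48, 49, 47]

191.6667

Step 1: Compute the mean: (13 + 43 + 24 + 35 + 48 + 49 + 47) / 7 = 37
Step 2: Compute squared deviations from the mean:
  (13 - 37)^2 = 576
  (43 - 37)^2 = 36
  (24 - 37)^2 = 169
  (35 - 37)^2 = 4
  (48 - 37)^2 = 121
  (49 - 37)^2 = 144
  (47 - 37)^2 = 100
Step 3: Sum of squared deviations = 1150
Step 4: Sample variance = 1150 / 6 = 191.6667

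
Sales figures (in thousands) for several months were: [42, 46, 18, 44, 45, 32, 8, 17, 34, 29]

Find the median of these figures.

33

Step 1: Sort the data in ascending order: [8, 17, 18, 29, 32, 34, 42, 44, 45, 46]
Step 2: The number of values is n = 10.
Step 3: Since n is even, the median is the average of positions 5 and 6:
  Median = (32 + 34) / 2 = 33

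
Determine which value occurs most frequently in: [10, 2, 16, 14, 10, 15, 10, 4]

10

Step 1: Count the frequency of each value:
  2: appears 1 time(s)
  4: appears 1 time(s)
  10: appears 3 time(s)
  14: appears 1 time(s)
  15: appears 1 time(s)
  16: appears 1 time(s)
Step 2: The value 10 appears most frequently (3 times).
Step 3: Mode = 10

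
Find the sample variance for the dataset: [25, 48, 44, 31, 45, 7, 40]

211.9048

Step 1: Compute the mean: (25 + 48 + 44 + 31 + 45 + 7 + 40) / 7 = 34.2857
Step 2: Compute squared deviations from the mean:
  (25 - 34.2857)^2 = 86.2245
  (48 - 34.2857)^2 = 188.0816
  (44 - 34.2857)^2 = 94.3673
  (31 - 34.2857)^2 = 10.7959
  (45 - 34.2857)^2 = 114.7959
  (7 - 34.2857)^2 = 744.5102
  (40 - 34.2857)^2 = 32.6531
Step 3: Sum of squared deviations = 1271.4286
Step 4: Sample variance = 1271.4286 / 6 = 211.9048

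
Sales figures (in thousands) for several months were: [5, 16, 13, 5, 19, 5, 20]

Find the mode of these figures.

5

Step 1: Count the frequency of each value:
  5: appears 3 time(s)
  13: appears 1 time(s)
  16: appears 1 time(s)
  19: appears 1 time(s)
  20: appears 1 time(s)
Step 2: The value 5 appears most frequently (3 times).
Step 3: Mode = 5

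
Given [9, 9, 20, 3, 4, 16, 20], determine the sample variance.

50.9524

Step 1: Compute the mean: (9 + 9 + 20 + 3 + 4 + 16 + 20) / 7 = 11.5714
Step 2: Compute squared deviations from the mean:
  (9 - 11.5714)^2 = 6.6122
  (9 - 11.5714)^2 = 6.6122
  (20 - 11.5714)^2 = 71.0408
  (3 - 11.5714)^2 = 73.4694
  (4 - 11.5714)^2 = 57.3265
  (16 - 11.5714)^2 = 19.6122
  (20 - 11.5714)^2 = 71.0408
Step 3: Sum of squared deviations = 305.7143
Step 4: Sample variance = 305.7143 / 6 = 50.9524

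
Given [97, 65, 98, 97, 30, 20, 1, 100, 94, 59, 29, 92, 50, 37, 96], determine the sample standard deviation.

34.4065

Step 1: Compute the mean: 64.3333
Step 2: Sum of squared deviations from the mean: 16573.3333
Step 3: Sample variance = 16573.3333 / 14 = 1183.8095
Step 4: Standard deviation = sqrt(1183.8095) = 34.4065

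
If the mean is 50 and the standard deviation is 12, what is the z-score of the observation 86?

3

Step 1: Recall the z-score formula: z = (x - mu) / sigma
Step 2: Substitute values: z = (86 - 50) / 12
Step 3: z = 36 / 12 = 3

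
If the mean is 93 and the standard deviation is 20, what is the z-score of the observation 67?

-1.3

Step 1: Recall the z-score formula: z = (x - mu) / sigma
Step 2: Substitute values: z = (67 - 93) / 20
Step 3: z = -26 / 20 = -1.3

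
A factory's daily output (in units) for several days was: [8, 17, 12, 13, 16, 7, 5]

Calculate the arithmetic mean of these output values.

11.1429

Step 1: Sum all values: 8 + 17 + 12 + 13 + 16 + 7 + 5 = 78
Step 2: Count the number of values: n = 7
Step 3: Mean = sum / n = 78 / 7 = 11.1429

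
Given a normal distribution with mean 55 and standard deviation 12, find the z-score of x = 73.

1.5

Step 1: Recall the z-score formula: z = (x - mu) / sigma
Step 2: Substitute values: z = (73 - 55) / 12
Step 3: z = 18 / 12 = 1.5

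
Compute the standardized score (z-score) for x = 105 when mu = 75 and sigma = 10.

3

Step 1: Recall the z-score formula: z = (x - mu) / sigma
Step 2: Substitute values: z = (105 - 75) / 10
Step 3: z = 30 / 10 = 3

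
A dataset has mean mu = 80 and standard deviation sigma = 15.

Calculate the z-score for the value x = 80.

0

Step 1: Recall the z-score formula: z = (x - mu) / sigma
Step 2: Substitute values: z = (80 - 80) / 15
Step 3: z = 0 / 15 = 0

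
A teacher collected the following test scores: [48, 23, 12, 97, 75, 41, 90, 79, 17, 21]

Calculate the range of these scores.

85

Step 1: Identify the maximum value: max = 97
Step 2: Identify the minimum value: min = 12
Step 3: Range = max - min = 97 - 12 = 85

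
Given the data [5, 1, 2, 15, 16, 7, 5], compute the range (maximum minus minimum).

15

Step 1: Identify the maximum value: max = 16
Step 2: Identify the minimum value: min = 1
Step 3: Range = max - min = 16 - 1 = 15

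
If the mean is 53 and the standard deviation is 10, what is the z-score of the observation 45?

-0.8

Step 1: Recall the z-score formula: z = (x - mu) / sigma
Step 2: Substitute values: z = (45 - 53) / 10
Step 3: z = -8 / 10 = -0.8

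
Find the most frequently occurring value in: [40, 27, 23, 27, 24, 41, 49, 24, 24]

24

Step 1: Count the frequency of each value:
  23: appears 1 time(s)
  24: appears 3 time(s)
  27: appears 2 time(s)
  40: appears 1 time(s)
  41: appears 1 time(s)
  49: appears 1 time(s)
Step 2: The value 24 appears most frequently (3 times).
Step 3: Mode = 24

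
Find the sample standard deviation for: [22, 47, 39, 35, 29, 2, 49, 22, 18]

15.0314

Step 1: Compute the mean: 29.2222
Step 2: Sum of squared deviations from the mean: 1807.5556
Step 3: Sample variance = 1807.5556 / 8 = 225.9444
Step 4: Standard deviation = sqrt(225.9444) = 15.0314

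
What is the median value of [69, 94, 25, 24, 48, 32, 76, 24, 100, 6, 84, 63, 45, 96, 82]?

63

Step 1: Sort the data in ascending order: [6, 24, 24, 25, 32, 45, 48, 63, 69, 76, 82, 84, 94, 96, 100]
Step 2: The number of values is n = 15.
Step 3: Since n is odd, the median is the middle value at position 8: 63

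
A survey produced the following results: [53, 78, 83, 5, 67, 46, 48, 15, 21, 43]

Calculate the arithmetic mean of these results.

45.9

Step 1: Sum all values: 53 + 78 + 83 + 5 + 67 + 46 + 48 + 15 + 21 + 43 = 459
Step 2: Count the number of values: n = 10
Step 3: Mean = sum / n = 459 / 10 = 45.9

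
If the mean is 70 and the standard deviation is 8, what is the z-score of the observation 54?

-2

Step 1: Recall the z-score formula: z = (x - mu) / sigma
Step 2: Substitute values: z = (54 - 70) / 8
Step 3: z = -16 / 8 = -2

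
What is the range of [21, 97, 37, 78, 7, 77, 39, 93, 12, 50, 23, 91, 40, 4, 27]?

93

Step 1: Identify the maximum value: max = 97
Step 2: Identify the minimum value: min = 4
Step 3: Range = max - min = 97 - 4 = 93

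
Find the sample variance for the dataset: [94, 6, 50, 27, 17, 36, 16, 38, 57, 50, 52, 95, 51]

731.5641

Step 1: Compute the mean: (94 + 6 + 50 + 27 + 17 + 36 + 16 + 38 + 57 + 50 + 52 + 95 + 51) / 13 = 45.3077
Step 2: Compute squared deviations from the mean:
  (94 - 45.3077)^2 = 2370.9408
  (6 - 45.3077)^2 = 1545.0947
  (50 - 45.3077)^2 = 22.0178
  (27 - 45.3077)^2 = 335.1716
  (17 - 45.3077)^2 = 801.3254
  (36 - 45.3077)^2 = 86.6331
  (16 - 45.3077)^2 = 858.9408
  (38 - 45.3077)^2 = 53.4024
  (57 - 45.3077)^2 = 136.7101
  (50 - 45.3077)^2 = 22.0178
  (52 - 45.3077)^2 = 44.787
  (95 - 45.3077)^2 = 2469.3254
  (51 - 45.3077)^2 = 32.4024
Step 3: Sum of squared deviations = 8778.7692
Step 4: Sample variance = 8778.7692 / 12 = 731.5641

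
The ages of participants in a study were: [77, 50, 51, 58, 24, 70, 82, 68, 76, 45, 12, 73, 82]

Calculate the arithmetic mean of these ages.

59.0769

Step 1: Sum all values: 77 + 50 + 51 + 58 + 24 + 70 + 82 + 68 + 76 + 45 + 12 + 73 + 82 = 768
Step 2: Count the number of values: n = 13
Step 3: Mean = sum / n = 768 / 13 = 59.0769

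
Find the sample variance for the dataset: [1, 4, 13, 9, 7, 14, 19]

38.619

Step 1: Compute the mean: (1 + 4 + 13 + 9 + 7 + 14 + 19) / 7 = 9.5714
Step 2: Compute squared deviations from the mean:
  (1 - 9.5714)^2 = 73.4694
  (4 - 9.5714)^2 = 31.0408
  (13 - 9.5714)^2 = 11.7551
  (9 - 9.5714)^2 = 0.3265
  (7 - 9.5714)^2 = 6.6122
  (14 - 9.5714)^2 = 19.6122
  (19 - 9.5714)^2 = 88.898
Step 3: Sum of squared deviations = 231.7143
Step 4: Sample variance = 231.7143 / 6 = 38.619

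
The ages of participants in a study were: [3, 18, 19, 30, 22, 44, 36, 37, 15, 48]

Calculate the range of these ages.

45

Step 1: Identify the maximum value: max = 48
Step 2: Identify the minimum value: min = 3
Step 3: Range = max - min = 48 - 3 = 45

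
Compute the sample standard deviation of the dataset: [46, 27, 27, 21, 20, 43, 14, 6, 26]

12.7192

Step 1: Compute the mean: 25.5556
Step 2: Sum of squared deviations from the mean: 1294.2222
Step 3: Sample variance = 1294.2222 / 8 = 161.7778
Step 4: Standard deviation = sqrt(161.7778) = 12.7192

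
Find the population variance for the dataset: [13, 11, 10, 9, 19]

12.64

Step 1: Compute the mean: (13 + 11 + 10 + 9 + 19) / 5 = 12.4
Step 2: Compute squared deviations from the mean:
  (13 - 12.4)^2 = 0.36
  (11 - 12.4)^2 = 1.96
  (10 - 12.4)^2 = 5.76
  (9 - 12.4)^2 = 11.56
  (19 - 12.4)^2 = 43.56
Step 3: Sum of squared deviations = 63.2
Step 4: Population variance = 63.2 / 5 = 12.64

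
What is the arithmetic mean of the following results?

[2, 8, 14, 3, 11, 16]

9

Step 1: Sum all values: 2 + 8 + 14 + 3 + 11 + 16 = 54
Step 2: Count the number of values: n = 6
Step 3: Mean = sum / n = 54 / 6 = 9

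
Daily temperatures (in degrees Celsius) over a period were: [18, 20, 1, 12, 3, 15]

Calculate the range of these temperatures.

19

Step 1: Identify the maximum value: max = 20
Step 2: Identify the minimum value: min = 1
Step 3: Range = max - min = 20 - 1 = 19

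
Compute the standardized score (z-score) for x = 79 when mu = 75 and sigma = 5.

0.8

Step 1: Recall the z-score formula: z = (x - mu) / sigma
Step 2: Substitute values: z = (79 - 75) / 5
Step 3: z = 4 / 5 = 0.8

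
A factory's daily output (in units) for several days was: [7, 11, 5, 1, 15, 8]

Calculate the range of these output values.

14

Step 1: Identify the maximum value: max = 15
Step 2: Identify the minimum value: min = 1
Step 3: Range = max - min = 15 - 1 = 14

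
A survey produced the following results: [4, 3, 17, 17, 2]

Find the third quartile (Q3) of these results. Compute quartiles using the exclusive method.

17

Step 1: Sort the data: [2, 3, 4, 17, 17]
Step 2: n = 5
Step 3: Using the exclusive quartile method:
  Q1 = 2.5
  Q2 (median) = 4
  Q3 = 17
  IQR = Q3 - Q1 = 17 - 2.5 = 14.5
Step 4: Q3 = 17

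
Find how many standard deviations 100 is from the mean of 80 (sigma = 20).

1

Step 1: Recall the z-score formula: z = (x - mu) / sigma
Step 2: Substitute values: z = (100 - 80) / 20
Step 3: z = 20 / 20 = 1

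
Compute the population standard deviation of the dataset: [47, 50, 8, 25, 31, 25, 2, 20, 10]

15.6615

Step 1: Compute the mean: 24.2222
Step 2: Sum of squared deviations from the mean: 2207.5556
Step 3: Population variance = 2207.5556 / 9 = 245.284
Step 4: Standard deviation = sqrt(245.284) = 15.6615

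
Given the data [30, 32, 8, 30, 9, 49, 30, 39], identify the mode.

30

Step 1: Count the frequency of each value:
  8: appears 1 time(s)
  9: appears 1 time(s)
  30: appears 3 time(s)
  32: appears 1 time(s)
  39: appears 1 time(s)
  49: appears 1 time(s)
Step 2: The value 30 appears most frequently (3 times).
Step 3: Mode = 30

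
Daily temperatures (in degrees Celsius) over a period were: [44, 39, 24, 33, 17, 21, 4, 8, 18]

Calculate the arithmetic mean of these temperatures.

23.1111

Step 1: Sum all values: 44 + 39 + 24 + 33 + 17 + 21 + 4 + 8 + 18 = 208
Step 2: Count the number of values: n = 9
Step 3: Mean = sum / n = 208 / 9 = 23.1111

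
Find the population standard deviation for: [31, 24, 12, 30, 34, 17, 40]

9.0779

Step 1: Compute the mean: 26.8571
Step 2: Sum of squared deviations from the mean: 576.8571
Step 3: Population variance = 576.8571 / 7 = 82.4082
Step 4: Standard deviation = sqrt(82.4082) = 9.0779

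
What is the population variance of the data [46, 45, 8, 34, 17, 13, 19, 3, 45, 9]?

258.29

Step 1: Compute the mean: (46 + 45 + 8 + 34 + 17 + 13 + 19 + 3 + 45 + 9) / 10 = 23.9
Step 2: Compute squared deviations from the mean:
  (46 - 23.9)^2 = 488.41
  (45 - 23.9)^2 = 445.21
  (8 - 23.9)^2 = 252.81
  (34 - 23.9)^2 = 102.01
  (17 - 23.9)^2 = 47.61
  (13 - 23.9)^2 = 118.81
  (19 - 23.9)^2 = 24.01
  (3 - 23.9)^2 = 436.81
  (45 - 23.9)^2 = 445.21
  (9 - 23.9)^2 = 222.01
Step 3: Sum of squared deviations = 2582.9
Step 4: Population variance = 2582.9 / 10 = 258.29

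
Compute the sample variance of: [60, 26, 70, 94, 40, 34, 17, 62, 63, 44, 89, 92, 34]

659.5256

Step 1: Compute the mean: (60 + 26 + 70 + 94 + 40 + 34 + 17 + 62 + 63 + 44 + 89 + 92 + 34) / 13 = 55.7692
Step 2: Compute squared deviations from the mean:
  (60 - 55.7692)^2 = 17.8994
  (26 - 55.7692)^2 = 886.2071
  (70 - 55.7692)^2 = 202.5148
  (94 - 55.7692)^2 = 1461.5917
  (40 - 55.7692)^2 = 248.6686
  (34 - 55.7692)^2 = 473.8994
  (17 - 55.7692)^2 = 1503.0533
  (62 - 55.7692)^2 = 38.8225
  (63 - 55.7692)^2 = 52.284
  (44 - 55.7692)^2 = 138.5148
  (89 - 55.7692)^2 = 1104.284
  (92 - 55.7692)^2 = 1312.6686
  (34 - 55.7692)^2 = 473.8994
Step 3: Sum of squared deviations = 7914.3077
Step 4: Sample variance = 7914.3077 / 12 = 659.5256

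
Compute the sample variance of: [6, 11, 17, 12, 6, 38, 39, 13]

177.0714

Step 1: Compute the mean: (6 + 11 + 17 + 12 + 6 + 38 + 39 + 13) / 8 = 17.75
Step 2: Compute squared deviations from the mean:
  (6 - 17.75)^2 = 138.0625
  (11 - 17.75)^2 = 45.5625
  (17 - 17.75)^2 = 0.5625
  (12 - 17.75)^2 = 33.0625
  (6 - 17.75)^2 = 138.0625
  (38 - 17.75)^2 = 410.0625
  (39 - 17.75)^2 = 451.5625
  (13 - 17.75)^2 = 22.5625
Step 3: Sum of squared deviations = 1239.5
Step 4: Sample variance = 1239.5 / 7 = 177.0714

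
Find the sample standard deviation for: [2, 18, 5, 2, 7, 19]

7.7309

Step 1: Compute the mean: 8.8333
Step 2: Sum of squared deviations from the mean: 298.8333
Step 3: Sample variance = 298.8333 / 5 = 59.7667
Step 4: Standard deviation = sqrt(59.7667) = 7.7309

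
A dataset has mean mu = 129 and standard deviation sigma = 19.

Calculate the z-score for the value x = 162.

1.7368

Step 1: Recall the z-score formula: z = (x - mu) / sigma
Step 2: Substitute values: z = (162 - 129) / 19
Step 3: z = 33 / 19 = 1.7368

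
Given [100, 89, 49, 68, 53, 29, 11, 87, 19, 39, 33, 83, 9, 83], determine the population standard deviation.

30.1459

Step 1: Compute the mean: 53.7143
Step 2: Sum of squared deviations from the mean: 12722.8571
Step 3: Population variance = 12722.8571 / 14 = 908.7755
Step 4: Standard deviation = sqrt(908.7755) = 30.1459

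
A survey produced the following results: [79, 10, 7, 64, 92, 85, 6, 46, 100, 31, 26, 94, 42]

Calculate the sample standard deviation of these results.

35.1013

Step 1: Compute the mean: 52.4615
Step 2: Sum of squared deviations from the mean: 14785.2308
Step 3: Sample variance = 14785.2308 / 12 = 1232.1026
Step 4: Standard deviation = sqrt(1232.1026) = 35.1013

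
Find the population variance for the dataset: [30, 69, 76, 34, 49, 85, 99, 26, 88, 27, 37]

690.2314

Step 1: Compute the mean: (30 + 69 + 76 + 34 + 49 + 85 + 99 + 26 + 88 + 27 + 37) / 11 = 56.3636
Step 2: Compute squared deviations from the mean:
  (30 - 56.3636)^2 = 695.0413
  (69 - 56.3636)^2 = 159.6777
  (76 - 56.3636)^2 = 385.5868
  (34 - 56.3636)^2 = 500.1322
  (49 - 56.3636)^2 = 54.2231
  (85 - 56.3636)^2 = 820.0413
  (99 - 56.3636)^2 = 1817.8595
  (26 - 56.3636)^2 = 921.9504
  (88 - 56.3636)^2 = 1000.8595
  (27 - 56.3636)^2 = 862.2231
  (37 - 56.3636)^2 = 374.9504
Step 3: Sum of squared deviations = 7592.5455
Step 4: Population variance = 7592.5455 / 11 = 690.2314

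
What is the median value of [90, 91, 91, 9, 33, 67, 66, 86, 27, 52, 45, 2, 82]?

66

Step 1: Sort the data in ascending order: [2, 9, 27, 33, 45, 52, 66, 67, 82, 86, 90, 91, 91]
Step 2: The number of values is n = 13.
Step 3: Since n is odd, the median is the middle value at position 7: 66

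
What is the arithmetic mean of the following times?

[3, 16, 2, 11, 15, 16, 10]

10.4286

Step 1: Sum all values: 3 + 16 + 2 + 11 + 15 + 16 + 10 = 73
Step 2: Count the number of values: n = 7
Step 3: Mean = sum / n = 73 / 7 = 10.4286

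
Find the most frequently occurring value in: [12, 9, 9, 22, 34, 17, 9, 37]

9

Step 1: Count the frequency of each value:
  9: appears 3 time(s)
  12: appears 1 time(s)
  17: appears 1 time(s)
  22: appears 1 time(s)
  34: appears 1 time(s)
  37: appears 1 time(s)
Step 2: The value 9 appears most frequently (3 times).
Step 3: Mode = 9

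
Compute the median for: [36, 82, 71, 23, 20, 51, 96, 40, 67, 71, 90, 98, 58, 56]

62.5

Step 1: Sort the data in ascending order: [20, 23, 36, 40, 51, 56, 58, 67, 71, 71, 82, 90, 96, 98]
Step 2: The number of values is n = 14.
Step 3: Since n is even, the median is the average of positions 7 and 8:
  Median = (58 + 67) / 2 = 62.5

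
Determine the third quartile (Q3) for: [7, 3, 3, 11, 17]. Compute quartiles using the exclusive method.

14

Step 1: Sort the data: [3, 3, 7, 11, 17]
Step 2: n = 5
Step 3: Using the exclusive quartile method:
  Q1 = 3
  Q2 (median) = 7
  Q3 = 14
  IQR = Q3 - Q1 = 14 - 3 = 11
Step 4: Q3 = 14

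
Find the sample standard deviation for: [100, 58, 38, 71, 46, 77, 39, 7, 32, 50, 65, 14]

26.4717

Step 1: Compute the mean: 49.75
Step 2: Sum of squared deviations from the mean: 7708.25
Step 3: Sample variance = 7708.25 / 11 = 700.75
Step 4: Standard deviation = sqrt(700.75) = 26.4717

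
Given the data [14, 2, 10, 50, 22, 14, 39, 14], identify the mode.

14

Step 1: Count the frequency of each value:
  2: appears 1 time(s)
  10: appears 1 time(s)
  14: appears 3 time(s)
  22: appears 1 time(s)
  39: appears 1 time(s)
  50: appears 1 time(s)
Step 2: The value 14 appears most frequently (3 times).
Step 3: Mode = 14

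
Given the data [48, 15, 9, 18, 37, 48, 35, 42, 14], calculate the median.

35

Step 1: Sort the data in ascending order: [9, 14, 15, 18, 35, 37, 42, 48, 48]
Step 2: The number of values is n = 9.
Step 3: Since n is odd, the median is the middle value at position 5: 35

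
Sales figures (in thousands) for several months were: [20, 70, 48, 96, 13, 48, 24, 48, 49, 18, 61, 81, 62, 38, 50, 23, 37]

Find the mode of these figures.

48

Step 1: Count the frequency of each value:
  13: appears 1 time(s)
  18: appears 1 time(s)
  20: appears 1 time(s)
  23: appears 1 time(s)
  24: appears 1 time(s)
  37: appears 1 time(s)
  38: appears 1 time(s)
  48: appears 3 time(s)
  49: appears 1 time(s)
  50: appears 1 time(s)
  61: appears 1 time(s)
  62: appears 1 time(s)
  70: appears 1 time(s)
  81: appears 1 time(s)
  96: appears 1 time(s)
Step 2: The value 48 appears most frequently (3 times).
Step 3: Mode = 48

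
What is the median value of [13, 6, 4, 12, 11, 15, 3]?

11

Step 1: Sort the data in ascending order: [3, 4, 6, 11, 12, 13, 15]
Step 2: The number of values is n = 7.
Step 3: Since n is odd, the median is the middle value at position 4: 11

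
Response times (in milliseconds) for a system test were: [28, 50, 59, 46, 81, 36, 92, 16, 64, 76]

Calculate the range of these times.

76

Step 1: Identify the maximum value: max = 92
Step 2: Identify the minimum value: min = 16
Step 3: Range = max - min = 92 - 16 = 76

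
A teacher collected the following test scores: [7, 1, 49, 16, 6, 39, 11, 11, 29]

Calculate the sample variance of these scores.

271.6944

Step 1: Compute the mean: (7 + 1 + 49 + 16 + 6 + 39 + 11 + 11 + 29) / 9 = 18.7778
Step 2: Compute squared deviations from the mean:
  (7 - 18.7778)^2 = 138.716
  (1 - 18.7778)^2 = 316.0494
  (49 - 18.7778)^2 = 913.3827
  (16 - 18.7778)^2 = 7.716
  (6 - 18.7778)^2 = 163.2716
  (39 - 18.7778)^2 = 408.9383
  (11 - 18.7778)^2 = 60.4938
  (11 - 18.7778)^2 = 60.4938
  (29 - 18.7778)^2 = 104.4938
Step 3: Sum of squared deviations = 2173.5556
Step 4: Sample variance = 2173.5556 / 8 = 271.6944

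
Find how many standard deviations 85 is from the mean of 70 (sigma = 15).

1

Step 1: Recall the z-score formula: z = (x - mu) / sigma
Step 2: Substitute values: z = (85 - 70) / 15
Step 3: z = 15 / 15 = 1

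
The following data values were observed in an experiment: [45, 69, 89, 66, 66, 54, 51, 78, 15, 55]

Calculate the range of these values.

74

Step 1: Identify the maximum value: max = 89
Step 2: Identify the minimum value: min = 15
Step 3: Range = max - min = 89 - 15 = 74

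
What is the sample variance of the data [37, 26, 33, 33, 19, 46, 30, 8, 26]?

118

Step 1: Compute the mean: (37 + 26 + 33 + 33 + 19 + 46 + 30 + 8 + 26) / 9 = 28.6667
Step 2: Compute squared deviations from the mean:
  (37 - 28.6667)^2 = 69.4444
  (26 - 28.6667)^2 = 7.1111
  (33 - 28.6667)^2 = 18.7778
  (33 - 28.6667)^2 = 18.7778
  (19 - 28.6667)^2 = 93.4444
  (46 - 28.6667)^2 = 300.4444
  (30 - 28.6667)^2 = 1.7778
  (8 - 28.6667)^2 = 427.1111
  (26 - 28.6667)^2 = 7.1111
Step 3: Sum of squared deviations = 944
Step 4: Sample variance = 944 / 8 = 118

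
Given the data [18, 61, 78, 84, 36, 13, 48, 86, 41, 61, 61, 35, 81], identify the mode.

61

Step 1: Count the frequency of each value:
  13: appears 1 time(s)
  18: appears 1 time(s)
  35: appears 1 time(s)
  36: appears 1 time(s)
  41: appears 1 time(s)
  48: appears 1 time(s)
  61: appears 3 time(s)
  78: appears 1 time(s)
  81: appears 1 time(s)
  84: appears 1 time(s)
  86: appears 1 time(s)
Step 2: The value 61 appears most frequently (3 times).
Step 3: Mode = 61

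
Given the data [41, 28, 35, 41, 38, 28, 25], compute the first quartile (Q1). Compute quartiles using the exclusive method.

28

Step 1: Sort the data: [25, 28, 28, 35, 38, 41, 41]
Step 2: n = 7
Step 3: Using the exclusive quartile method:
  Q1 = 28
  Q2 (median) = 35
  Q3 = 41
  IQR = Q3 - Q1 = 41 - 28 = 13
Step 4: Q1 = 28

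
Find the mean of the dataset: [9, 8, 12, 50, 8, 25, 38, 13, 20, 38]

22.1

Step 1: Sum all values: 9 + 8 + 12 + 50 + 8 + 25 + 38 + 13 + 20 + 38 = 221
Step 2: Count the number of values: n = 10
Step 3: Mean = sum / n = 221 / 10 = 22.1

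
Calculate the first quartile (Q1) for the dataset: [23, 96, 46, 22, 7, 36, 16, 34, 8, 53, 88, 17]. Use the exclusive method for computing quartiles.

16.25

Step 1: Sort the data: [7, 8, 16, 17, 22, 23, 34, 36, 46, 53, 88, 96]
Step 2: n = 12
Step 3: Using the exclusive quartile method:
  Q1 = 16.25
  Q2 (median) = 28.5
  Q3 = 51.25
  IQR = Q3 - Q1 = 51.25 - 16.25 = 35
Step 4: Q1 = 16.25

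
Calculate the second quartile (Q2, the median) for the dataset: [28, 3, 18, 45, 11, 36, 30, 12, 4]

18

Step 1: Sort the data: [3, 4, 11, 12, 18, 28, 30, 36, 45]
Step 2: n = 9
Step 3: Q2 is the median. Since n is odd, it is the middle value at position 5: 18
Step 4: Q2 = 18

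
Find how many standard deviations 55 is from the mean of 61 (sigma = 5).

-1.2

Step 1: Recall the z-score formula: z = (x - mu) / sigma
Step 2: Substitute values: z = (55 - 61) / 5
Step 3: z = -6 / 5 = -1.2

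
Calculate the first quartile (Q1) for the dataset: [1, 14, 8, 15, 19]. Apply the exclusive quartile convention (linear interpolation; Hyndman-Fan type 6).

4.5

Step 1: Sort the data: [1, 8, 14, 15, 19]
Step 2: n = 5
Step 3: Using the exclusive quartile method:
  Q1 = 4.5
  Q2 (median) = 14
  Q3 = 17
  IQR = Q3 - Q1 = 17 - 4.5 = 12.5
Step 4: Q1 = 4.5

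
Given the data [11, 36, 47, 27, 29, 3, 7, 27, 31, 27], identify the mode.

27

Step 1: Count the frequency of each value:
  3: appears 1 time(s)
  7: appears 1 time(s)
  11: appears 1 time(s)
  27: appears 3 time(s)
  29: appears 1 time(s)
  31: appears 1 time(s)
  36: appears 1 time(s)
  47: appears 1 time(s)
Step 2: The value 27 appears most frequently (3 times).
Step 3: Mode = 27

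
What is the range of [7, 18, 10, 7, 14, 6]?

12

Step 1: Identify the maximum value: max = 18
Step 2: Identify the minimum value: min = 6
Step 3: Range = max - min = 18 - 6 = 12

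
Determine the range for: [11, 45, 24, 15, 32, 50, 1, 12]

49

Step 1: Identify the maximum value: max = 50
Step 2: Identify the minimum value: min = 1
Step 3: Range = max - min = 50 - 1 = 49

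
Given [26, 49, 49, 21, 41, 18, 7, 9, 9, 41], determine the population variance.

252.6

Step 1: Compute the mean: (26 + 49 + 49 + 21 + 41 + 18 + 7 + 9 + 9 + 41) / 10 = 27
Step 2: Compute squared deviations from the mean:
  (26 - 27)^2 = 1
  (49 - 27)^2 = 484
  (49 - 27)^2 = 484
  (21 - 27)^2 = 36
  (41 - 27)^2 = 196
  (18 - 27)^2 = 81
  (7 - 27)^2 = 400
  (9 - 27)^2 = 324
  (9 - 27)^2 = 324
  (41 - 27)^2 = 196
Step 3: Sum of squared deviations = 2526
Step 4: Population variance = 2526 / 10 = 252.6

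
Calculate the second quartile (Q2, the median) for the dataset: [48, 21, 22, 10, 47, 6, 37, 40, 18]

22

Step 1: Sort the data: [6, 10, 18, 21, 22, 37, 40, 47, 48]
Step 2: n = 9
Step 3: Q2 is the median. Since n is odd, it is the middle value at position 5: 22
Step 4: Q2 = 22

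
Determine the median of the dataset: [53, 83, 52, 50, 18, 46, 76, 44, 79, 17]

51

Step 1: Sort the data in ascending order: [17, 18, 44, 46, 50, 52, 53, 76, 79, 83]
Step 2: The number of values is n = 10.
Step 3: Since n is even, the median is the average of positions 5 and 6:
  Median = (50 + 52) / 2 = 51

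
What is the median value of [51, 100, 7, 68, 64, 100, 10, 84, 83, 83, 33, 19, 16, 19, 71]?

64

Step 1: Sort the data in ascending order: [7, 10, 16, 19, 19, 33, 51, 64, 68, 71, 83, 83, 84, 100, 100]
Step 2: The number of values is n = 15.
Step 3: Since n is odd, the median is the middle value at position 8: 64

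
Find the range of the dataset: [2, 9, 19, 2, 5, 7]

17

Step 1: Identify the maximum value: max = 19
Step 2: Identify the minimum value: min = 2
Step 3: Range = max - min = 19 - 2 = 17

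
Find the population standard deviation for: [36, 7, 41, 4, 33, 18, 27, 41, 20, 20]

12.5064

Step 1: Compute the mean: 24.7
Step 2: Sum of squared deviations from the mean: 1564.1
Step 3: Population variance = 1564.1 / 10 = 156.41
Step 4: Standard deviation = sqrt(156.41) = 12.5064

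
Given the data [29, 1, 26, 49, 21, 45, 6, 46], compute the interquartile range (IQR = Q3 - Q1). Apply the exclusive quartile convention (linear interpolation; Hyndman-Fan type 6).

36

Step 1: Sort the data: [1, 6, 21, 26, 29, 45, 46, 49]
Step 2: n = 8
Step 3: Using the exclusive quartile method:
  Q1 = 9.75
  Q2 (median) = 27.5
  Q3 = 45.75
  IQR = Q3 - Q1 = 45.75 - 9.75 = 36
Step 4: IQR = 36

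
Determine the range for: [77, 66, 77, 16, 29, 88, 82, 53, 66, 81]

72

Step 1: Identify the maximum value: max = 88
Step 2: Identify the minimum value: min = 16
Step 3: Range = max - min = 88 - 16 = 72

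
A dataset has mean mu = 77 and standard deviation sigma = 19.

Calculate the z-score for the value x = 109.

1.6842

Step 1: Recall the z-score formula: z = (x - mu) / sigma
Step 2: Substitute values: z = (109 - 77) / 19
Step 3: z = 32 / 19 = 1.6842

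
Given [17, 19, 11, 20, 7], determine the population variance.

24.96

Step 1: Compute the mean: (17 + 19 + 11 + 20 + 7) / 5 = 14.8
Step 2: Compute squared deviations from the mean:
  (17 - 14.8)^2 = 4.84
  (19 - 14.8)^2 = 17.64
  (11 - 14.8)^2 = 14.44
  (20 - 14.8)^2 = 27.04
  (7 - 14.8)^2 = 60.84
Step 3: Sum of squared deviations = 124.8
Step 4: Population variance = 124.8 / 5 = 24.96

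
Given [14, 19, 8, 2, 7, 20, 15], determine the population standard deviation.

6.1743

Step 1: Compute the mean: 12.1429
Step 2: Sum of squared deviations from the mean: 266.8571
Step 3: Population variance = 266.8571 / 7 = 38.1224
Step 4: Standard deviation = sqrt(38.1224) = 6.1743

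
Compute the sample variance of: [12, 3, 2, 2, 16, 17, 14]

46.619

Step 1: Compute the mean: (12 + 3 + 2 + 2 + 16 + 17 + 14) / 7 = 9.4286
Step 2: Compute squared deviations from the mean:
  (12 - 9.4286)^2 = 6.6122
  (3 - 9.4286)^2 = 41.3265
  (2 - 9.4286)^2 = 55.1837
  (2 - 9.4286)^2 = 55.1837
  (16 - 9.4286)^2 = 43.1837
  (17 - 9.4286)^2 = 57.3265
  (14 - 9.4286)^2 = 20.898
Step 3: Sum of squared deviations = 279.7143
Step 4: Sample variance = 279.7143 / 6 = 46.619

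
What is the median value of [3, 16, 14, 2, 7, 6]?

6.5

Step 1: Sort the data in ascending order: [2, 3, 6, 7, 14, 16]
Step 2: The number of values is n = 6.
Step 3: Since n is even, the median is the average of positions 3 and 4:
  Median = (6 + 7) / 2 = 6.5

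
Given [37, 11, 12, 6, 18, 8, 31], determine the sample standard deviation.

11.9563

Step 1: Compute the mean: 17.5714
Step 2: Sum of squared deviations from the mean: 857.7143
Step 3: Sample variance = 857.7143 / 6 = 142.9524
Step 4: Standard deviation = sqrt(142.9524) = 11.9563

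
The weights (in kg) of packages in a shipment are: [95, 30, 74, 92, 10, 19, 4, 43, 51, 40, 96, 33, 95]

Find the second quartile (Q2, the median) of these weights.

43

Step 1: Sort the data: [4, 10, 19, 30, 33, 40, 43, 51, 74, 92, 95, 95, 96]
Step 2: n = 13
Step 3: Q2 is the median. Since n is odd, it is the middle value at position 7: 43
Step 4: Q2 = 43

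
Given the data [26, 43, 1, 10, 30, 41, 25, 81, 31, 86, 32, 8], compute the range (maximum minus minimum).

85

Step 1: Identify the maximum value: max = 86
Step 2: Identify the minimum value: min = 1
Step 3: Range = max - min = 86 - 1 = 85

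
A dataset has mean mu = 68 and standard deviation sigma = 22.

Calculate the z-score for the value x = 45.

-1.0455

Step 1: Recall the z-score formula: z = (x - mu) / sigma
Step 2: Substitute values: z = (45 - 68) / 22
Step 3: z = -23 / 22 = -1.0455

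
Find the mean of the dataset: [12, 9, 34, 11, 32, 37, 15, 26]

22

Step 1: Sum all values: 12 + 9 + 34 + 11 + 32 + 37 + 15 + 26 = 176
Step 2: Count the number of values: n = 8
Step 3: Mean = sum / n = 176 / 8 = 22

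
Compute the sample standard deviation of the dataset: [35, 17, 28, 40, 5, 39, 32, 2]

14.9833

Step 1: Compute the mean: 24.75
Step 2: Sum of squared deviations from the mean: 1571.5
Step 3: Sample variance = 1571.5 / 7 = 224.5
Step 4: Standard deviation = sqrt(224.5) = 14.9833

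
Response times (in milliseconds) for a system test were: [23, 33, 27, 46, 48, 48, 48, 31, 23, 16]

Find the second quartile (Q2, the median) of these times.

32

Step 1: Sort the data: [16, 23, 23, 27, 31, 33, 46, 48, 48, 48]
Step 2: n = 10
Step 3: Q2 is the median. Since n is even, it is the average of the values at positions 5 and 6:
  Q2 = (31 + 33) / 2 = 32
Step 4: Q2 = 32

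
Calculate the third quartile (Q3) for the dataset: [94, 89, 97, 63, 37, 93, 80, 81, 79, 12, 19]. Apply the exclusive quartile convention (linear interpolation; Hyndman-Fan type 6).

93

Step 1: Sort the data: [12, 19, 37, 63, 79, 80, 81, 89, 93, 94, 97]
Step 2: n = 11
Step 3: Using the exclusive quartile method:
  Q1 = 37
  Q2 (median) = 80
  Q3 = 93
  IQR = Q3 - Q1 = 93 - 37 = 56
Step 4: Q3 = 93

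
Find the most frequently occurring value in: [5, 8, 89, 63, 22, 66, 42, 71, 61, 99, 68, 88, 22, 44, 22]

22

Step 1: Count the frequency of each value:
  5: appears 1 time(s)
  8: appears 1 time(s)
  22: appears 3 time(s)
  42: appears 1 time(s)
  44: appears 1 time(s)
  61: appears 1 time(s)
  63: appears 1 time(s)
  66: appears 1 time(s)
  68: appears 1 time(s)
  71: appears 1 time(s)
  88: appears 1 time(s)
  89: appears 1 time(s)
  99: appears 1 time(s)
Step 2: The value 22 appears most frequently (3 times).
Step 3: Mode = 22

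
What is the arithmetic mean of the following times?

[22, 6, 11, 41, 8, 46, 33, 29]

24.5

Step 1: Sum all values: 22 + 6 + 11 + 41 + 8 + 46 + 33 + 29 = 196
Step 2: Count the number of values: n = 8
Step 3: Mean = sum / n = 196 / 8 = 24.5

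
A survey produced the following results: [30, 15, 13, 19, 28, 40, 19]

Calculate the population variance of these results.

79.6735

Step 1: Compute the mean: (30 + 15 + 13 + 19 + 28 + 40 + 19) / 7 = 23.4286
Step 2: Compute squared deviations from the mean:
  (30 - 23.4286)^2 = 43.1837
  (15 - 23.4286)^2 = 71.0408
  (13 - 23.4286)^2 = 108.7551
  (19 - 23.4286)^2 = 19.6122
  (28 - 23.4286)^2 = 20.898
  (40 - 23.4286)^2 = 274.6122
  (19 - 23.4286)^2 = 19.6122
Step 3: Sum of squared deviations = 557.7143
Step 4: Population variance = 557.7143 / 7 = 79.6735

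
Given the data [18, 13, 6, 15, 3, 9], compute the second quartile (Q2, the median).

11

Step 1: Sort the data: [3, 6, 9, 13, 15, 18]
Step 2: n = 6
Step 3: Q2 is the median. Since n is even, it is the average of the values at positions 3 and 4:
  Q2 = (9 + 13) / 2 = 11
Step 4: Q2 = 11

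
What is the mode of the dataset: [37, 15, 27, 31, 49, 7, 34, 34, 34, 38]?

34

Step 1: Count the frequency of each value:
  7: appears 1 time(s)
  15: appears 1 time(s)
  27: appears 1 time(s)
  31: appears 1 time(s)
  34: appears 3 time(s)
  37: appears 1 time(s)
  38: appears 1 time(s)
  49: appears 1 time(s)
Step 2: The value 34 appears most frequently (3 times).
Step 3: Mode = 34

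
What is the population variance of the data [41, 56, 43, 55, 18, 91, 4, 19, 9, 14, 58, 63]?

649.6875

Step 1: Compute the mean: (41 + 56 + 43 + 55 + 18 + 91 + 4 + 19 + 9 + 14 + 58 + 63) / 12 = 39.25
Step 2: Compute squared deviations from the mean:
  (41 - 39.25)^2 = 3.0625
  (56 - 39.25)^2 = 280.5625
  (43 - 39.25)^2 = 14.0625
  (55 - 39.25)^2 = 248.0625
  (18 - 39.25)^2 = 451.5625
  (91 - 39.25)^2 = 2678.0625
  (4 - 39.25)^2 = 1242.5625
  (19 - 39.25)^2 = 410.0625
  (9 - 39.25)^2 = 915.0625
  (14 - 39.25)^2 = 637.5625
  (58 - 39.25)^2 = 351.5625
  (63 - 39.25)^2 = 564.0625
Step 3: Sum of squared deviations = 7796.25
Step 4: Population variance = 7796.25 / 12 = 649.6875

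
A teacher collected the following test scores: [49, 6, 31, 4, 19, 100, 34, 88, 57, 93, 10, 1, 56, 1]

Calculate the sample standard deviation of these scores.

35.3905

Step 1: Compute the mean: 39.2143
Step 2: Sum of squared deviations from the mean: 16282.3571
Step 3: Sample variance = 16282.3571 / 13 = 1252.489
Step 4: Standard deviation = sqrt(1252.489) = 35.3905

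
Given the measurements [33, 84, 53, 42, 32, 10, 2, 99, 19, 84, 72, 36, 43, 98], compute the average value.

50.5

Step 1: Sum all values: 33 + 84 + 53 + 42 + 32 + 10 + 2 + 99 + 19 + 84 + 72 + 36 + 43 + 98 = 707
Step 2: Count the number of values: n = 14
Step 3: Mean = sum / n = 707 / 14 = 50.5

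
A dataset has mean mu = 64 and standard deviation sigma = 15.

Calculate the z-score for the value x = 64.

0

Step 1: Recall the z-score formula: z = (x - mu) / sigma
Step 2: Substitute values: z = (64 - 64) / 15
Step 3: z = 0 / 15 = 0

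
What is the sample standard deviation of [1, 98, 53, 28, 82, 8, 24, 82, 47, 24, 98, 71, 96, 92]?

35.3264

Step 1: Compute the mean: 57.4286
Step 2: Sum of squared deviations from the mean: 16223.4286
Step 3: Sample variance = 16223.4286 / 13 = 1247.956
Step 4: Standard deviation = sqrt(1247.956) = 35.3264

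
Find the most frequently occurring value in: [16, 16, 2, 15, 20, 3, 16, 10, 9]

16

Step 1: Count the frequency of each value:
  2: appears 1 time(s)
  3: appears 1 time(s)
  9: appears 1 time(s)
  10: appears 1 time(s)
  15: appears 1 time(s)
  16: appears 3 time(s)
  20: appears 1 time(s)
Step 2: The value 16 appears most frequently (3 times).
Step 3: Mode = 16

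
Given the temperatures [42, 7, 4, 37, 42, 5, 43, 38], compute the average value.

27.25

Step 1: Sum all values: 42 + 7 + 4 + 37 + 42 + 5 + 43 + 38 = 218
Step 2: Count the number of values: n = 8
Step 3: Mean = sum / n = 218 / 8 = 27.25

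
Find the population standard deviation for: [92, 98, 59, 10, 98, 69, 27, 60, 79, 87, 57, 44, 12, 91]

29.3634

Step 1: Compute the mean: 63.0714
Step 2: Sum of squared deviations from the mean: 12070.9286
Step 3: Population variance = 12070.9286 / 14 = 862.2092
Step 4: Standard deviation = sqrt(862.2092) = 29.3634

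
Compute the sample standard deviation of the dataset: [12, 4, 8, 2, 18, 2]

6.377

Step 1: Compute the mean: 7.6667
Step 2: Sum of squared deviations from the mean: 203.3333
Step 3: Sample variance = 203.3333 / 5 = 40.6667
Step 4: Standard deviation = sqrt(40.6667) = 6.377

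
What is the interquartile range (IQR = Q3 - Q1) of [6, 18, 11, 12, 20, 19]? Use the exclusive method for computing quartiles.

9.5

Step 1: Sort the data: [6, 11, 12, 18, 19, 20]
Step 2: n = 6
Step 3: Using the exclusive quartile method:
  Q1 = 9.75
  Q2 (median) = 15
  Q3 = 19.25
  IQR = Q3 - Q1 = 19.25 - 9.75 = 9.5
Step 4: IQR = 9.5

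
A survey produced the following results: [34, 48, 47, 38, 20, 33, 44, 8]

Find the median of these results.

36

Step 1: Sort the data in ascending order: [8, 20, 33, 34, 38, 44, 47, 48]
Step 2: The number of values is n = 8.
Step 3: Since n is even, the median is the average of positions 4 and 5:
  Median = (34 + 38) / 2 = 36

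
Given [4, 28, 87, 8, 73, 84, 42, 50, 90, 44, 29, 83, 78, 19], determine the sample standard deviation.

30.8435

Step 1: Compute the mean: 51.3571
Step 2: Sum of squared deviations from the mean: 12367.2143
Step 3: Sample variance = 12367.2143 / 13 = 951.3242
Step 4: Standard deviation = sqrt(951.3242) = 30.8435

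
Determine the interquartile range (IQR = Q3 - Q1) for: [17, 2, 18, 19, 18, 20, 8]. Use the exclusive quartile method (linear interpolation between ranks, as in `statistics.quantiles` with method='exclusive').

11

Step 1: Sort the data: [2, 8, 17, 18, 18, 19, 20]
Step 2: n = 7
Step 3: Using the exclusive quartile method:
  Q1 = 8
  Q2 (median) = 18
  Q3 = 19
  IQR = Q3 - Q1 = 19 - 8 = 11
Step 4: IQR = 11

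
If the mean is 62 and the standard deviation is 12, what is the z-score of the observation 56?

-0.5

Step 1: Recall the z-score formula: z = (x - mu) / sigma
Step 2: Substitute values: z = (56 - 62) / 12
Step 3: z = -6 / 12 = -0.5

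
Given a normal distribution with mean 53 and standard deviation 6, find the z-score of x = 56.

0.5

Step 1: Recall the z-score formula: z = (x - mu) / sigma
Step 2: Substitute values: z = (56 - 53) / 6
Step 3: z = 3 / 6 = 0.5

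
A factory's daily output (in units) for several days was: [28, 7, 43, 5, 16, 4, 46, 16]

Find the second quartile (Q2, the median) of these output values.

16

Step 1: Sort the data: [4, 5, 7, 16, 16, 28, 43, 46]
Step 2: n = 8
Step 3: Q2 is the median. Since n is even, it is the average of the values at positions 4 and 5:
  Q2 = (16 + 16) / 2 = 16
Step 4: Q2 = 16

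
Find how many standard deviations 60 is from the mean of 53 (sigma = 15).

0.4667

Step 1: Recall the z-score formula: z = (x - mu) / sigma
Step 2: Substitute values: z = (60 - 53) / 15
Step 3: z = 7 / 15 = 0.4667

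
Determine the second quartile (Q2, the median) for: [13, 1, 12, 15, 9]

12

Step 1: Sort the data: [1, 9, 12, 13, 15]
Step 2: n = 5
Step 3: Q2 is the median. Since n is odd, it is the middle value at position 3: 12
Step 4: Q2 = 12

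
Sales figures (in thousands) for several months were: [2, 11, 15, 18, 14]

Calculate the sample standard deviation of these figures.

6.1237

Step 1: Compute the mean: 12
Step 2: Sum of squared deviations from the mean: 150
Step 3: Sample variance = 150 / 4 = 37.5
Step 4: Standard deviation = sqrt(37.5) = 6.1237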